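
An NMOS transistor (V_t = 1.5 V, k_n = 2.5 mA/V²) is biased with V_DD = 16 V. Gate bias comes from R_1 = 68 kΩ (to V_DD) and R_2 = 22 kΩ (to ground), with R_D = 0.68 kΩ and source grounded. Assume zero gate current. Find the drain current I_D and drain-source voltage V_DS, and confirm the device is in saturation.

I_D ≈ 7.3 mA, V_DS ≈ 11 V

V_G = V_DD·R_2/(R_1+R_2) = 16×22/90 = 3.91 V. With the source grounded, V_GS = V_G = 3.91 V.
Assume saturation: I_D = (k_n/2)(V_GS − V_t)² = (2.5/2)×(3.91 − 1.5)² = 1.25×2.41² = 7.27 mA.
V_DS = V_DD − I_D·R_D = 16 − 7.27×0.68 = 11.1 V.
Saturation requires V_DS ≥ V_GS − V_t = 2.41 V; 11.1 ≥ 2.41 ✓.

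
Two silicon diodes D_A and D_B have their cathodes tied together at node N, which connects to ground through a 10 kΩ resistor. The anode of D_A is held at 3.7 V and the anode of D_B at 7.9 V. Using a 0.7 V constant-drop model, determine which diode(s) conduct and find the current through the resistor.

Assume both conduct. Then node N would need to be at both 3.7−0.7 = 3 V and 7.9−0.7 = 7.2 V, which is impossible.
Assume only D_B conducts: V_N = 7.9 − 0.7 = 7.2 V, so I_R = 7.2/10 = 0.72 mA.
Check D_A: its anode-to-cathode voltage is 3.7 − 7.2 = -3.5 V < 0.7 V, so it is off. The assumption is consistent.

Only D_B conducts; I_R ≈ 0.72 mA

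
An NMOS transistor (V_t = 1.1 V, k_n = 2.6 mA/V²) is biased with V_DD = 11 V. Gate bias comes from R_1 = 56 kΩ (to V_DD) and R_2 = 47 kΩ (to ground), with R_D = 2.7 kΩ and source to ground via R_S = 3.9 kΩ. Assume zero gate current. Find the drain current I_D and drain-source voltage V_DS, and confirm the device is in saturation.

I_D ≈ 0.8 mA, V_DS ≈ 5.7 V

V_G = V_DD·R_2/(R_1+R_2) = 11×47/103 = 5.02 V.
Assume saturation: I_D = (k_n/2)(V_GS − V_t)² with V_GS = V_G − I_D·R_S = 5.02 − 3.9·I_D.
Substituting gives 19.8·I_D² − 40.7·I_D + 20 = 0, with roots I_D = 0.803 or 1.26 mA.
The root I_D = 1.26 mA gives V_GS = 0.117 V ≤ V_t, so take I_D = 0.803 mA.
Then V_GS = 1.89 V and V_DS = V_DD − I_D(R_D+R_S) = 11 − 0.803×6.6 = 5.7 V.
Saturation requires V_DS ≥ V_GS − V_t = 0.786 V; 5.7 ≥ 0.786 ✓.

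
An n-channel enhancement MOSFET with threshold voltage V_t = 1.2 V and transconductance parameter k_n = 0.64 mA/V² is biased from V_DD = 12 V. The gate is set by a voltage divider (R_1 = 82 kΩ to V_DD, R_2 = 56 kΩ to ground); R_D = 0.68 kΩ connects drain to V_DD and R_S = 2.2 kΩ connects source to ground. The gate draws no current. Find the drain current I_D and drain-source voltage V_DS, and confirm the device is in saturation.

V_G = V_DD·R_2/(R_1+R_2) = 12×56/138 = 4.87 V.
Assume saturation: I_D = (k_n/2)(V_GS − V_t)² with V_GS = V_G − I_D·R_S = 4.87 − 2.2·I_D.
Substituting gives 1.55·I_D² − 6.17·I_D + 4.31 = 0, with roots I_D = 0.904 or 3.08 mA.
The root I_D = 3.08 mA gives V_GS = -1.9 V ≤ V_t, so take I_D = 0.904 mA.
Then V_GS = 2.88 V and V_DS = V_DD − I_D(R_D+R_S) = 12 − 0.904×2.88 = 9.4 V.
Saturation requires V_DS ≥ V_GS − V_t = 1.68 V; 9.4 ≥ 1.68 ✓.

I_D ≈ 0.9 mA, V_DS ≈ 9.4 V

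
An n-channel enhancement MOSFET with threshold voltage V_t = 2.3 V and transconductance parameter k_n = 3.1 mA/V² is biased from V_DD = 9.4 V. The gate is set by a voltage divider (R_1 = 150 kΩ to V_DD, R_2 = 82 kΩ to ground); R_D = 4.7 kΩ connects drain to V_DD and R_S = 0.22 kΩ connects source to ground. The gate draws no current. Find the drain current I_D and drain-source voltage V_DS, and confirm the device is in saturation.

I_D ≈ 1 mA, V_DS ≈ 4.5 V

V_G = V_DD·R_2/(R_1+R_2) = 9.4×82/232 = 3.32 V.
Assume saturation: I_D = (k_n/2)(V_GS − V_t)² with V_GS = V_G − I_D·R_S = 3.32 − 0.22·I_D.
Substituting gives 0.075·I_D² − 1.7·I_D + 1.62 = 0, with roots I_D = 0.999 or 21.6 mA.
The root I_D = 21.6 mA gives V_GS = -1.44 V ≤ V_t, so take I_D = 0.999 mA.
Then V_GS = 3.1 V and V_DS = V_DD − I_D(R_D+R_S) = 9.4 − 0.999×4.92 = 4.49 V.
Saturation requires V_DS ≥ V_GS − V_t = 0.803 V; 4.49 ≥ 0.803 ✓.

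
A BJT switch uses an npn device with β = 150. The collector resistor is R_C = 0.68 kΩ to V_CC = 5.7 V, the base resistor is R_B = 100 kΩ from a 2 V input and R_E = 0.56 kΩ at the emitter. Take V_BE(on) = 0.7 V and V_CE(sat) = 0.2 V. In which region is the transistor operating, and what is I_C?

Assume active. Base-emitter loop: I_B = (V_BB − V_BE)/(R_B + (β+1)R_E) = (2 − 0.7)/(100 + 151×0.56) = 0.00704 mA.
I_C = β·I_B = 150×0.00704 = 1.06 mA.
V_CE = V_CC − I_C·R_C − I_E·R_E = 5.7 − 1.06×0.68 − 1.06×0.56 = 4.39 V > V_CE(sat), so the active-region assumption holds.

active; I_C ≈ 1.1 mA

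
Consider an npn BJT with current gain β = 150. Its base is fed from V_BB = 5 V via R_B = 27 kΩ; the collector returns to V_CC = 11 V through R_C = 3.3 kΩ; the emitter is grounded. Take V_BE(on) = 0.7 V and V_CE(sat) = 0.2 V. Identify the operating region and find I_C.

Assume active: I_B = (5 − 0.7)/27 = 0.159 mA, giving I_C = β·I_B = 23.9 mA.
But then V_CE = 11 − 23.9×3.3 = -67.8 V < V_CE(sat) = 0.2 V — impossible in the active region.
So the transistor is saturated. With V_CE = 0.2 V, I_C = (V_CC − 0.2)/R_C = 10.8/3.3 = 3.27 mA.
Check: β·I_B = 23.9 mA > I_C = 3.27 mA, confirming saturation.

saturation; I_C ≈ 3.3 mA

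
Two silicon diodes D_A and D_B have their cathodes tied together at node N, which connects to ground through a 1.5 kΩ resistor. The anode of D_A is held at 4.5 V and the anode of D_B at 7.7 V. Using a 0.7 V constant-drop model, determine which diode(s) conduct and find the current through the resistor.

Only D_B conducts; I_R ≈ 4.7 mA

Assume both conduct. Then node N would need to be at both 4.5−0.7 = 3.8 V and 7.7−0.7 = 7 V, which is impossible.
Assume only D_B conducts: V_N = 7.7 − 0.7 = 7 V, so I_R = 7/1.5 = 4.67 mA.
Check D_A: its anode-to-cathode voltage is 4.5 − 7 = -2.5 V < 0.7 V, so it is off. The assumption is consistent.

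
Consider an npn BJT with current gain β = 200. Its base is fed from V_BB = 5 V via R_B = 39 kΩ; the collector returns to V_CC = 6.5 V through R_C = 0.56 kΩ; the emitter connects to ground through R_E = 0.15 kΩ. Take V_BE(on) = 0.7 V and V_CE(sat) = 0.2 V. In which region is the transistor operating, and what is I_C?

saturation; I_C ≈ 8.9 mA

Assume active: I_B = (5 − 0.7)/(39 + 201×0.15) = 0.0622 mA, I_C = β·I_B = 12.4 mA.
Then V_CE = 6.5 − 12.4×0.56 − 12.5×0.15 = -2.34 V < 0.2 V — the active assumption fails.
Re-solve with V_CE = 0.2 V. KCL at the emitter: V_E/R_E = (V_BB−0.7−V_E)/R_B + (V_CC−0.2−V_E)/R_C, giving V_E = 1.34 V.
I_C = (V_CC − 0.2 − V_E)/R_C = (6.3 − 1.34)/0.56 = 8.86 mA.
Check: I_B = (4.3 − 1.34)/39 = 0.0759 mA, and β·I_B = 15.2 mA > I_C, confirming saturation.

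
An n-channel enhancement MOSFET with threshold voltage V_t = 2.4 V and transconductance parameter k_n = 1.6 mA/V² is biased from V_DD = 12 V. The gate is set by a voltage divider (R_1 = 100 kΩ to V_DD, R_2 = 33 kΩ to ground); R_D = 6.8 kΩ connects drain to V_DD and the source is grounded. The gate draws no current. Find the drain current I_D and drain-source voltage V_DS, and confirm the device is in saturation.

I_D ≈ 0.27 mA, V_DS ≈ 10 V

V_G = V_DD·R_2/(R_1+R_2) = 12×33/133 = 2.98 V. With the source grounded, V_GS = V_G = 2.98 V.
Assume saturation: I_D = (k_n/2)(V_GS − V_t)² = (1.6/2)×(2.98 − 2.4)² = 0.8×0.577² = 0.267 mA.
V_DS = V_DD − I_D·R_D = 12 − 0.267×6.8 = 10.2 V.
Saturation requires V_DS ≥ V_GS − V_t = 0.577 V; 10.2 ≥ 0.577 ✓.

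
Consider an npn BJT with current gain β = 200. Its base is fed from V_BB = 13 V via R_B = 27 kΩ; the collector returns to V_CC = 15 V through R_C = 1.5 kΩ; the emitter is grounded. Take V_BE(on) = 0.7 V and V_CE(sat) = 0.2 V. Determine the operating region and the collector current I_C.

Assume active: I_B = (13 − 0.7)/27 = 0.456 mA, giving I_C = β·I_B = 91.1 mA.
But then V_CE = 15 − 91.1×1.5 = -122 V < V_CE(sat) = 0.2 V — impossible in the active region.
So the transistor is saturated. With V_CE = 0.2 V, I_C = (V_CC − 0.2)/R_C = 14.8/1.5 = 9.87 mA.
Check: β·I_B = 91.1 mA > I_C = 9.87 mA, confirming saturation.

saturation; I_C ≈ 9.9 mA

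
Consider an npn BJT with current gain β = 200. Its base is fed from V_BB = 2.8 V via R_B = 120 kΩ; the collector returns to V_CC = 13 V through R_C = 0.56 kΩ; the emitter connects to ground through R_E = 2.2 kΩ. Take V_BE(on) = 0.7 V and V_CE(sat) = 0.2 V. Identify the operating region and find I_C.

Assume active. Base-emitter loop: I_B = (V_BB − V_BE)/(R_B + (β+1)R_E) = (2.8 − 0.7)/(120 + 201×2.2) = 0.00374 mA.
I_C = β·I_B = 200×0.00374 = 0.747 mA.
V_CE = V_CC − I_C·R_C − I_E·R_E = 13 − 0.747×0.56 − 0.751×2.2 = 10.9 V > V_CE(sat), so the active-region assumption holds.

active; I_C ≈ 0.75 mA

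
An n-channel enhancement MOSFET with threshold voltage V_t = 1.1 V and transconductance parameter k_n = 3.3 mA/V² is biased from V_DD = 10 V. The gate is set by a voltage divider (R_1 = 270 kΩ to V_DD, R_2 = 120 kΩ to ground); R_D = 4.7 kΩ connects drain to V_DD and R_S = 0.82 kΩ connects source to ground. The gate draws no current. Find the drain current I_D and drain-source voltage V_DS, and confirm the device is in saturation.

I_D ≈ 1.3 mA, V_DS ≈ 2.7 V

V_G = V_DD·R_2/(R_1+R_2) = 10×120/390 = 3.08 V.
Assume saturation: I_D = (k_n/2)(V_GS − V_t)² with V_GS = V_G − I_D·R_S = 3.08 − 0.82·I_D.
Substituting gives 1.11·I_D² − 6.35·I_D + 6.45 = 0, with roots I_D = 1.32 or 4.4 mA.
The root I_D = 4.4 mA gives V_GS = -0.534 V ≤ V_t, so take I_D = 1.32 mA.
Then V_GS = 1.99 V and V_DS = V_DD − I_D(R_D+R_S) = 10 − 1.32×5.52 = 2.71 V.
Saturation requires V_DS ≥ V_GS − V_t = 0.894 V; 2.71 ≥ 0.894 ✓.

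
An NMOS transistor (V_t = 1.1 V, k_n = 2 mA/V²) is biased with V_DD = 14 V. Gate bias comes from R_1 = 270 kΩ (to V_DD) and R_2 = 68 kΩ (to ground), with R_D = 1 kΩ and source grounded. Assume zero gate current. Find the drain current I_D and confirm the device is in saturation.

I_D ≈ 2.9 mA

V_G = V_DD·R_2/(R_1+R_2) = 14×68/338 = 2.82 V. With the source grounded, V_GS = V_G = 2.82 V.
Assume saturation: I_D = (k_n/2)(V_GS − V_t)² = (2/2)×(2.82 − 1.1)² = 1×1.72² = 2.95 mA.
V_DS = V_DD − I_D·R_D = 14 − 2.95×1 = 11.1 V.
Saturation requires V_DS ≥ V_GS − V_t = 1.72 V; 11.1 ≥ 1.72 ✓.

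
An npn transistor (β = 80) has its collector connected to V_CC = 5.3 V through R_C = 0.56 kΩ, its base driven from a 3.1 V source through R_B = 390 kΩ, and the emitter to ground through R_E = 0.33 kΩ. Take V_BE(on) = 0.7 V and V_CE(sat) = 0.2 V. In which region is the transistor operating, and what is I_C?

active; I_C ≈ 0.46 mA

Assume active. Base-emitter loop: I_B = (V_BB − V_BE)/(R_B + (β+1)R_E) = (3.1 − 0.7)/(390 + 81×0.33) = 0.00576 mA.
I_C = β·I_B = 80×0.00576 = 0.461 mA.
V_CE = V_CC − I_C·R_C − I_E·R_E = 5.3 − 0.461×0.56 − 0.466×0.33 = 4.89 V > V_CE(sat), so the active-region assumption holds.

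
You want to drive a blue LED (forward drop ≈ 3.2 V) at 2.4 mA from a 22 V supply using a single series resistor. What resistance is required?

R ≈ 7.8 kΩ

The resistor drops V_S − V_D = 22 − 3.2 = 18.8 V at 2.4 mA.
R = 18.8 V / 2.4 mA = 7.83 kΩ.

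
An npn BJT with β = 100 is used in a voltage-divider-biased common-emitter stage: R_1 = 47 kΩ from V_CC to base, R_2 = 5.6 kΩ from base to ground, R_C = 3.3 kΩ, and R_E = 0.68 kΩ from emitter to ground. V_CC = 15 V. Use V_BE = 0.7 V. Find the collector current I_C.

Thevenize the base divider: V_Th = V_CC·R_2/(R_1+R_2) = 15×5.6/52.6 = 1.6 V, R_Th = R_1‖R_2 = 5 kΩ.
Base-emitter loop: V_Th = I_B·R_Th + V_BE + (β+1)I_B·R_E, so I_B = (1.6 − 0.7) / (5 + 101×0.68) = 0.0122 mA.
I_C = β·I_B = 100×0.0122 = 1.22 mA, and I_E = (β+1)I_B = 1.23 mA.
V_CE = V_CC − I_C·R_C − I_E·R_E = 15 − 1.22×3.3 − 1.23×0.68 = 10.1 V.
V_CE = 10.1 V > 0.2 V confirms active-region operation.

I_C ≈ 1.2 mA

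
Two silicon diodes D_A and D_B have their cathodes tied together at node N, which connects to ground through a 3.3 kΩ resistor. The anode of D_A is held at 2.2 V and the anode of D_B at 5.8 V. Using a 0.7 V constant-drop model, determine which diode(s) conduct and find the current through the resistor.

Only D_B conducts; I_R ≈ 1.5 mA

Assume both conduct. Then node N would need to be at both 2.2−0.7 = 1.5 V and 5.8−0.7 = 5.1 V, which is impossible.
Assume only D_B conducts: V_N = 5.8 − 0.7 = 5.1 V, so I_R = 5.1/3.3 = 1.55 mA.
Check D_A: its anode-to-cathode voltage is 2.2 − 5.1 = -2.9 V < 0.7 V, so it is off. The assumption is consistent.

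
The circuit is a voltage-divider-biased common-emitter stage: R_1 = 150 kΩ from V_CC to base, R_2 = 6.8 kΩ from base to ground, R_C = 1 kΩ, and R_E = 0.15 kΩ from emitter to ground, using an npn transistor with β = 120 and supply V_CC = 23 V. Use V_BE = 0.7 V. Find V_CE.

Thevenize the base divider: V_Th = V_CC·R_2/(R_1+R_2) = 23×6.8/157 = 0.997 V, R_Th = R_1‖R_2 = 6.51 kΩ.
Base-emitter loop: V_Th = I_B·R_Th + V_BE + (β+1)I_B·R_E, so I_B = (0.997 − 0.7) / (6.51 + 121×0.15) = 0.0121 mA.
I_C = β·I_B = 120×0.0121 = 1.45 mA, and I_E = (β+1)I_B = 1.46 mA.
V_CE = V_CC − I_C·R_C − I_E·R_E = 23 − 1.45×1 − 1.46×0.15 = 21.3 V.
V_CE = 21.3 V > 0.2 V confirms active-region operation.

V_CE ≈ 21 V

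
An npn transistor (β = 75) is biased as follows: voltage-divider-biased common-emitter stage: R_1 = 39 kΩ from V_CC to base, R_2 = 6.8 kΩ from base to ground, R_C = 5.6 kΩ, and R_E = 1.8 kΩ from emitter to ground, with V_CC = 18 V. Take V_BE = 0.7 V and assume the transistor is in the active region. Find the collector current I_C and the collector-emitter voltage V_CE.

I_C ≈ 1 mA, V_CE ≈ 10 V

Thevenize the base divider: V_Th = V_CC·R_2/(R_1+R_2) = 18×6.8/45.8 = 2.67 V, R_Th = R_1‖R_2 = 5.79 kΩ.
Base-emitter loop: V_Th = I_B·R_Th + V_BE + (β+1)I_B·R_E, so I_B = (2.67 − 0.7) / (5.79 + 76×1.8) = 0.0138 mA.
I_C = β·I_B = 75×0.0138 = 1.04 mA, and I_E = (β+1)I_B = 1.05 mA.
V_CE = V_CC − I_C·R_C − I_E·R_E = 18 − 1.04×5.6 − 1.05×1.8 = 10.3 V.
V_CE = 10.3 V > 0.2 V confirms active-region operation.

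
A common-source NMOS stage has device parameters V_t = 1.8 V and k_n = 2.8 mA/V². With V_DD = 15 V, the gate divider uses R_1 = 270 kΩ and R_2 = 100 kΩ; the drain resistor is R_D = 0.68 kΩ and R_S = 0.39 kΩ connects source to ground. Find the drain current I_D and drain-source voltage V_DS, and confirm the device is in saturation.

V_G = V_DD·R_2/(R_1+R_2) = 15×100/370 = 4.05 V.
Assume saturation: I_D = (k_n/2)(V_GS − V_t)² with V_GS = V_G − I_D·R_S = 4.05 − 0.39·I_D.
Substituting gives 0.213·I_D² − 3.46·I_D + 7.11 = 0, with roots I_D = 2.41 or 13.8 mA.
The root I_D = 13.8 mA gives V_GS = -1.34 V ≤ V_t, so take I_D = 2.41 mA.
Then V_GS = 3.11 V and V_DS = V_DD − I_D(R_D+R_S) = 15 − 2.41×1.07 = 12.4 V.
Saturation requires V_DS ≥ V_GS − V_t = 1.31 V; 12.4 ≥ 1.31 ✓.

I_D ≈ 2.4 mA, V_DS ≈ 12 V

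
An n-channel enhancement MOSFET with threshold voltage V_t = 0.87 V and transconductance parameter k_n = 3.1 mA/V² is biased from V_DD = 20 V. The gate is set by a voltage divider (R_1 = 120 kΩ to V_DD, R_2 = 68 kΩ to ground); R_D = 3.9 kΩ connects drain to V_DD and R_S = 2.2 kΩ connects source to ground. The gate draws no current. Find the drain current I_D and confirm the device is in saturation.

V_G = V_DD·R_2/(R_1+R_2) = 20×68/188 = 7.23 V.
Assume saturation: I_D = (k_n/2)(V_GS − V_t)² with V_GS = V_G − I_D·R_S = 7.23 − 2.2·I_D.
Substituting gives 7.5·I_D² − 44.4·I_D + 62.8 = 0, with roots I_D = 2.33 or 3.58 mA.
The root I_D = 3.58 mA gives V_GS = -0.651 V ≤ V_t, so take I_D = 2.33 mA.
Then V_GS = 2.1 V and V_DS = V_DD − I_D(R_D+R_S) = 20 − 2.33×6.1 = 5.76 V.
Saturation requires V_DS ≥ V_GS − V_t = 1.23 V; 5.76 ≥ 1.23 ✓.

I_D ≈ 2.3 mA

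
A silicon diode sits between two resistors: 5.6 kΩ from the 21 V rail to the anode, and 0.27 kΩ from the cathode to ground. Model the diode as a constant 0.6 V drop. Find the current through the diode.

I ≈ 3.5 mA

The two resistors are in series with the diode, so KVL gives 21 = I·5.6 + 0.6 + I·0.27.
I = (21 − 0.6) / (5.6 + 0.27) kΩ = 20.4 / 5.87 = 3.48 mA.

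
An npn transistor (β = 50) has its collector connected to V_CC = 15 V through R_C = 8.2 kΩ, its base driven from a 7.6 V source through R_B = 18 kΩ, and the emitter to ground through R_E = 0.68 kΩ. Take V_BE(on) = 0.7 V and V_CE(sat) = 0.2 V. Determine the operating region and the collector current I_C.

saturation; I_C ≈ 1.6 mA

Assume active: I_B = (7.6 − 0.7)/(18 + 51×0.68) = 0.131 mA, I_C = β·I_B = 6.55 mA.
Then V_CE = 15 − 6.55×8.2 − 6.68×0.68 = -43.2 V < 0.2 V — the active assumption fails.
Re-solve with V_CE = 0.2 V. KCL at the emitter: V_E/R_E = (V_BB−0.7−V_E)/R_B + (V_CC−0.2−V_E)/R_C, giving V_E = 1.33 V.
I_C = (V_CC − 0.2 − V_E)/R_C = (14.8 − 1.33)/8.2 = 1.64 mA.
Check: I_B = (6.9 − 1.33)/18 = 0.31 mA, and β·I_B = 15.5 mA > I_C, confirming saturation.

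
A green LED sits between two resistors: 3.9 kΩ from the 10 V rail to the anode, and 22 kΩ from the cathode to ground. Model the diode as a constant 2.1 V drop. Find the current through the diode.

I ≈ 0.31 mA

The two resistors are in series with the diode, so KVL gives 10 = I·3.9 + 2.1 + I·22.
I = (10 − 2.1) / (3.9 + 22) kΩ = 7.9 / 25.9 = 0.305 mA.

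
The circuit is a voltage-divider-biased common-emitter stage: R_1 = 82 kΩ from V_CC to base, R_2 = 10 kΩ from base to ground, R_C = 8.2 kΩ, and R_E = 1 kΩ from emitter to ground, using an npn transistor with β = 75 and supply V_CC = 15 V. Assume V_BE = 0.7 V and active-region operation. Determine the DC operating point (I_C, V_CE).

I_C ≈ 0.82 mA, V_CE ≈ 7.4 V

Thevenize the base divider: V_Th = V_CC·R_2/(R_1+R_2) = 15×10/92 = 1.63 V, R_Th = R_1‖R_2 = 8.91 kΩ.
Base-emitter loop: V_Th = I_B·R_Th + V_BE + (β+1)I_B·R_E, so I_B = (1.63 − 0.7) / (8.91 + 76×1) = 0.011 mA.
I_C = β·I_B = 75×0.011 = 0.822 mA, and I_E = (β+1)I_B = 0.833 mA.
V_CE = V_CC − I_C·R_C − I_E·R_E = 15 − 0.822×8.2 − 0.833×1 = 7.43 V.
V_CE = 7.43 V > 0.2 V confirms active-region operation.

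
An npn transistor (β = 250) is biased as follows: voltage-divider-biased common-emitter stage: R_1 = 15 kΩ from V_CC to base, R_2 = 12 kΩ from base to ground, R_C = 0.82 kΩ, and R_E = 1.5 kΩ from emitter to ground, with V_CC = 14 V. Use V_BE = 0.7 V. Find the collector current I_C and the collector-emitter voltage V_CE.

I_C ≈ 3.6 mA, V_CE ≈ 5.6 V

Thevenize the base divider: V_Th = V_CC·R_2/(R_1+R_2) = 14×12/27 = 6.22 V, R_Th = R_1‖R_2 = 6.67 kΩ.
Base-emitter loop: V_Th = I_B·R_Th + V_BE + (β+1)I_B·R_E, so I_B = (6.22 − 0.7) / (6.67 + 251×1.5) = 0.0144 mA.
I_C = β·I_B = 250×0.0144 = 3.6 mA, and I_E = (β+1)I_B = 3.62 mA.
V_CE = V_CC − I_C·R_C − I_E·R_E = 14 − 3.6×0.82 − 3.62×1.5 = 5.62 V.
V_CE = 5.62 V > 0.2 V confirms active-region operation.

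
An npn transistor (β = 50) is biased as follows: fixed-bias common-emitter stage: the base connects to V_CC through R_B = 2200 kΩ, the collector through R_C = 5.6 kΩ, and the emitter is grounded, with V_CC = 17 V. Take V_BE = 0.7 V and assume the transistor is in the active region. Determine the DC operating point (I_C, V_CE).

Base loop: V_CC = I_B·R_B + V_BE, so I_B = (17 − 0.7)/2200 kΩ = 0.00741 mA.
In the active region I_C = β·I_B = 50 × 0.00741 = 0.37 mA.
Collector loop: V_CE = V_CC − I_C·R_C = 17 − 0.37×5.6 = 14.9 V.
Since V_CE = 14.9 V > V_CE(sat) ≈ 0.2 V, the transistor is in the active region as assumed.

I_C ≈ 0.37 mA, V_CE ≈ 15 V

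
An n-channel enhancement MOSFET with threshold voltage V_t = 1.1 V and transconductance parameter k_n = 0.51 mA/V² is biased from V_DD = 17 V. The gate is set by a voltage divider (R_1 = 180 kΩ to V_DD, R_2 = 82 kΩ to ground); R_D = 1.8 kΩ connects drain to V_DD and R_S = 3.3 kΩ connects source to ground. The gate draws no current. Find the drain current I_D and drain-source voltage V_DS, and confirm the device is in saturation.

V_G = V_DD·R_2/(R_1+R_2) = 17×82/262 = 5.32 V.
Assume saturation: I_D = (k_n/2)(V_GS − V_t)² with V_GS = V_G − I_D·R_S = 5.32 − 3.3·I_D.
Substituting gives 2.78·I_D² − 8.1·I_D + 4.54 = 0, with roots I_D = 0.757 or 2.16 mA.
The root I_D = 2.16 mA gives V_GS = -1.81 V ≤ V_t, so take I_D = 0.757 mA.
Then V_GS = 2.82 V and V_DS = V_DD − I_D(R_D+R_S) = 17 − 0.757×5.1 = 13.1 V.
Saturation requires V_DS ≥ V_GS − V_t = 1.72 V; 13.1 ≥ 1.72 ✓.

I_D ≈ 0.76 mA, V_DS ≈ 13 V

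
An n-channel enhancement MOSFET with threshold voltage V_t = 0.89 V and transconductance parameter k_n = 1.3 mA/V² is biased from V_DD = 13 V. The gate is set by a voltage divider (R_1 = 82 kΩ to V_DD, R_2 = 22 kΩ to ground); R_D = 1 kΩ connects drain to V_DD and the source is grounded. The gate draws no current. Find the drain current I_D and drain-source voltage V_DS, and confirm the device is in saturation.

I_D ≈ 2.2 mA, V_DS ≈ 11 V

V_G = V_DD·R_2/(R_1+R_2) = 13×22/104 = 2.75 V. With the source grounded, V_GS = V_G = 2.75 V.
Assume saturation: I_D = (k_n/2)(V_GS − V_t)² = (1.3/2)×(2.75 − 0.89)² = 0.65×1.86² = 2.25 mA.
V_DS = V_DD − I_D·R_D = 13 − 2.25×1 = 10.8 V.
Saturation requires V_DS ≥ V_GS − V_t = 1.86 V; 10.8 ≥ 1.86 ✓.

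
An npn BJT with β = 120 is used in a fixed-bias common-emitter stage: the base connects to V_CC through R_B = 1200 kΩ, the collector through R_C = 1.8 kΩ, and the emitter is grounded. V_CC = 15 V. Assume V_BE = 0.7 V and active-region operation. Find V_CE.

Base loop: V_CC = I_B·R_B + V_BE, so I_B = (15 − 0.7)/1200 kΩ = 0.0119 mA.
In the active region I_C = β·I_B = 120 × 0.0119 = 1.43 mA.
Collector loop: V_CE = V_CC − I_C·R_C = 15 − 1.43×1.8 = 12.4 V.
Since V_CE = 12.4 V > V_CE(sat) ≈ 0.2 V, the transistor is in the active region as assumed.

V_CE ≈ 12 V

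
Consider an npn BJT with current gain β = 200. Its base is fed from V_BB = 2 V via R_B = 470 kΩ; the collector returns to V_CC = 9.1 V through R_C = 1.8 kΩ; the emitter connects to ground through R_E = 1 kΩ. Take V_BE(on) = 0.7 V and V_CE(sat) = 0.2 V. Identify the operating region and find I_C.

Assume active. Base-emitter loop: I_B = (V_BB − V_BE)/(R_B + (β+1)R_E) = (2 − 0.7)/(470 + 201×1) = 0.00194 mA.
I_C = β·I_B = 200×0.00194 = 0.387 mA.
V_CE = V_CC − I_C·R_C − I_E·R_E = 9.1 − 0.387×1.8 − 0.389×1 = 8.01 V > V_CE(sat), so the active-region assumption holds.

active; I_C ≈ 0.39 mA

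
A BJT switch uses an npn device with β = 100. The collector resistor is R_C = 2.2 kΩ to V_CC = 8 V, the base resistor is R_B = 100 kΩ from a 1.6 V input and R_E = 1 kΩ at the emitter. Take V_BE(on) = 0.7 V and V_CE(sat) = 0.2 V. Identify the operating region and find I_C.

Assume active. Base-emitter loop: I_B = (V_BB − V_BE)/(R_B + (β+1)R_E) = (1.6 − 0.7)/(100 + 101×1) = 0.00448 mA.
I_C = β·I_B = 100×0.00448 = 0.448 mA.
V_CE = V_CC − I_C·R_C − I_E·R_E = 8 − 0.448×2.2 − 0.452×1 = 6.56 V > V_CE(sat), so the active-region assumption holds.

active; I_C ≈ 0.45 mA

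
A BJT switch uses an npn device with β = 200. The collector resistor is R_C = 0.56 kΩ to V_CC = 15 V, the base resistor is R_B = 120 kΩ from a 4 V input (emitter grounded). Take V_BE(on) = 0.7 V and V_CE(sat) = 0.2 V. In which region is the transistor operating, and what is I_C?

Assume active. Base-emitter loop: I_B = (V_BB − V_BE)/R_B = (4 − 0.7)/120 = 0.0275 mA.
I_C = β·I_B = 200×0.0275 = 5.5 mA.
V_CE = V_CC − I_C·R_C = 15 − 5.5×0.56 = 11.9 V > V_CE(sat), so the active-region assumption holds.

active; I_C ≈ 5.5 mA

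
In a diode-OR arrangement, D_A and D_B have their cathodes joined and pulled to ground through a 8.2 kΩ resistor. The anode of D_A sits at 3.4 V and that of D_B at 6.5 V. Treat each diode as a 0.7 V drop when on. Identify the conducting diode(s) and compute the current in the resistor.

Only D_B conducts; I_R ≈ 0.71 mA

Assume both conduct. Then node N would need to be at both 3.4−0.7 = 2.7 V and 6.5−0.7 = 5.8 V, which is impossible.
Assume only D_B conducts: V_N = 6.5 − 0.7 = 5.8 V, so I_R = 5.8/8.2 = 0.707 mA.
Check D_A: its anode-to-cathode voltage is 3.4 − 5.8 = -2.4 V < 0.7 V, so it is off. The assumption is consistent.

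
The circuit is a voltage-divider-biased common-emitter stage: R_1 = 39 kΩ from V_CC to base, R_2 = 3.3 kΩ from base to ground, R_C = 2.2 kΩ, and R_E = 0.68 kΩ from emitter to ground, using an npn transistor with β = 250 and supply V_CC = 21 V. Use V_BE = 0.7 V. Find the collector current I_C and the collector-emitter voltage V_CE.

Thevenize the base divider: V_Th = V_CC·R_2/(R_1+R_2) = 21×3.3/42.3 = 1.64 V, R_Th = R_1‖R_2 = 3.04 kΩ.
Base-emitter loop: V_Th = I_B·R_Th + V_BE + (β+1)I_B·R_E, so I_B = (1.64 − 0.7) / (3.04 + 251×0.68) = 0.0054 mA.
I_C = β·I_B = 250×0.0054 = 1.35 mA, and I_E = (β+1)I_B = 1.36 mA.
V_CE = V_CC − I_C·R_C − I_E·R_E = 21 − 1.35×2.2 − 1.36×0.68 = 17.1 V.
V_CE = 17.1 V > 0.2 V confirms active-region operation.

I_C ≈ 1.4 mA, V_CE ≈ 17 V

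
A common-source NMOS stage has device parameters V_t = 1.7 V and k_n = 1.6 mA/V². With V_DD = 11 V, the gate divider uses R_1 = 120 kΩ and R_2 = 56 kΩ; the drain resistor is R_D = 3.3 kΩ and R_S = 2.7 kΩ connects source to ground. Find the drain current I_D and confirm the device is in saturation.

I_D ≈ 0.4 mA

V_G = V_DD·R_2/(R_1+R_2) = 11×56/176 = 3.5 V.
Assume saturation: I_D = (k_n/2)(V_GS − V_t)² with V_GS = V_G − I_D·R_S = 3.5 − 2.7·I_D.
Substituting gives 5.83·I_D² − 8.78·I_D + 2.59 = 0, with roots I_D = 0.404 or 1.1 mA.
The root I_D = 1.1 mA gives V_GS = 0.527 V ≤ V_t, so take I_D = 0.404 mA.
Then V_GS = 2.41 V and V_DS = V_DD − I_D(R_D+R_S) = 11 − 0.404×6 = 8.58 V.
Saturation requires V_DS ≥ V_GS − V_t = 0.71 V; 8.58 ≥ 0.71 ✓.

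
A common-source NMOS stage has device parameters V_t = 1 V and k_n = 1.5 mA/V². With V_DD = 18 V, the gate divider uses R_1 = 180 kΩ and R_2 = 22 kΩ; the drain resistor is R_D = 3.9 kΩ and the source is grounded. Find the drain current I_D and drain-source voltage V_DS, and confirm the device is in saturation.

V_G = V_DD·R_2/(R_1+R_2) = 18×22/202 = 1.96 V. With the source grounded, V_GS = V_G = 1.96 V.
Assume saturation: I_D = (k_n/2)(V_GS − V_t)² = (1.5/2)×(1.96 − 1)² = 0.75×0.96² = 0.692 mA.
V_DS = V_DD − I_D·R_D = 18 − 0.692×3.9 = 15.3 V.
Saturation requires V_DS ≥ V_GS − V_t = 0.96 V; 15.3 ≥ 0.96 ✓.

I_D ≈ 0.69 mA, V_DS ≈ 15 V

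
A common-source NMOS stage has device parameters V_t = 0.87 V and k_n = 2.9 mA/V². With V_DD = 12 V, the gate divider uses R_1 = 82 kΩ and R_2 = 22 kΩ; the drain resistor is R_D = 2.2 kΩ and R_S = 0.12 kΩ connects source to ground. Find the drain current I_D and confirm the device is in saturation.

V_G = V_DD·R_2/(R_1+R_2) = 12×22/104 = 2.54 V.
Assume saturation: I_D = (k_n/2)(V_GS − V_t)² with V_GS = V_G − I_D·R_S = 2.54 − 0.12·I_D.
Substituting gives 0.0209·I_D² − 1.58·I_D + 4.04 = 0, with roots I_D = 2.65 or 73.1 mA.
The root I_D = 73.1 mA gives V_GS = -6.23 V ≤ V_t, so take I_D = 2.65 mA.
Then V_GS = 2.22 V and V_DS = V_DD − I_D(R_D+R_S) = 12 − 2.65×2.32 = 5.86 V.
Saturation requires V_DS ≥ V_GS − V_t = 1.35 V; 5.86 ≥ 1.35 ✓.

I_D ≈ 2.6 mA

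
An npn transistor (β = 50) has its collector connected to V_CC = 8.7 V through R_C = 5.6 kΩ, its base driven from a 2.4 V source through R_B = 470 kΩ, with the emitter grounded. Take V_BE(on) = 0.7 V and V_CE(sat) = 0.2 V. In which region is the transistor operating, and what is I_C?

Assume active. Base-emitter loop: I_B = (V_BB − V_BE)/R_B = (2.4 − 0.7)/470 = 0.00362 mA.
I_C = β·I_B = 50×0.00362 = 0.181 mA.
V_CE = V_CC − I_C·R_C = 8.7 − 0.181×5.6 = 7.69 V > V_CE(sat), so the active-region assumption holds.

active; I_C ≈ 0.18 mA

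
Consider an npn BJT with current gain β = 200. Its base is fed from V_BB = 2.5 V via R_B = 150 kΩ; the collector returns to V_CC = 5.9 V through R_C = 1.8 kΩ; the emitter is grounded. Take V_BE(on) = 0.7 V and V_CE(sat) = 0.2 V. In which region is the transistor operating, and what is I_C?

active; I_C ≈ 2.4 mA

Assume active. Base-emitter loop: I_B = (V_BB − V_BE)/R_B = (2.5 − 0.7)/150 = 0.012 mA.
I_C = β·I_B = 200×0.012 = 2.4 mA.
V_CE = V_CC − I_C·R_C = 5.9 − 2.4×1.8 = 1.58 V > V_CE(sat), so the active-region assumption holds.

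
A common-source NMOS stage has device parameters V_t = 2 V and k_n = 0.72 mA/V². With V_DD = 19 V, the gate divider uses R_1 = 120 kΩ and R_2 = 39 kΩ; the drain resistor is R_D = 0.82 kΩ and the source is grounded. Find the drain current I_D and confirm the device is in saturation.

I_D ≈ 2.5 mA

V_G = V_DD·R_2/(R_1+R_2) = 19×39/159 = 4.66 V. With the source grounded, V_GS = V_G = 4.66 V.
Assume saturation: I_D = (k_n/2)(V_GS − V_t)² = (0.72/2)×(4.66 − 2)² = 0.36×2.66² = 2.55 mA.
V_DS = V_DD − I_D·R_D = 19 − 2.55×0.82 = 16.9 V.
Saturation requires V_DS ≥ V_GS − V_t = 2.66 V; 16.9 ≥ 2.66 ✓.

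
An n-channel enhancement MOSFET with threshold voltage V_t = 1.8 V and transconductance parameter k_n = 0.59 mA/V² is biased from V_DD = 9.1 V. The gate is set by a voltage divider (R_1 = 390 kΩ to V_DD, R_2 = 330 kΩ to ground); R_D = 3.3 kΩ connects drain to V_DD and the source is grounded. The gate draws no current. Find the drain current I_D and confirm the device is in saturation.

I_D ≈ 1.7 mA

V_G = V_DD·R_2/(R_1+R_2) = 9.1×330/720 = 4.17 V. With the source grounded, V_GS = V_G = 4.17 V.
Assume saturation: I_D = (k_n/2)(V_GS − V_t)² = (0.59/2)×(4.17 − 1.8)² = 0.295×2.37² = 1.66 mA.
V_DS = V_DD − I_D·R_D = 9.1 − 1.66×3.3 = 3.63 V.
Saturation requires V_DS ≥ V_GS − V_t = 2.37 V; 3.63 ≥ 2.37 ✓.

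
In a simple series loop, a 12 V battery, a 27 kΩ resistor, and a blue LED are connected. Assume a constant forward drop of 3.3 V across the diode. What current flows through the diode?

I ≈ 0.32 mA

KVL around the loop: 12 = V_D + I·R = 3.3 + I × 27 kΩ.
So I = (12 − 3.3) / 27 kΩ = 8.7 / 27 = 0.322 mA.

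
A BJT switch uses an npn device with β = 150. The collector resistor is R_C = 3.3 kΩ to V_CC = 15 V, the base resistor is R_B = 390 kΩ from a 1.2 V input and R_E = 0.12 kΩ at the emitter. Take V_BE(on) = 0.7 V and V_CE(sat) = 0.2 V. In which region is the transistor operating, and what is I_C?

active; I_C ≈ 0.18 mA

Assume active. Base-emitter loop: I_B = (V_BB − V_BE)/(R_B + (β+1)R_E) = (1.2 − 0.7)/(390 + 151×0.12) = 0.00123 mA.
I_C = β·I_B = 150×0.00123 = 0.184 mA.
V_CE = V_CC − I_C·R_C − I_E·R_E = 15 − 0.184×3.3 − 0.185×0.12 = 14.4 V > V_CE(sat), so the active-region assumption holds.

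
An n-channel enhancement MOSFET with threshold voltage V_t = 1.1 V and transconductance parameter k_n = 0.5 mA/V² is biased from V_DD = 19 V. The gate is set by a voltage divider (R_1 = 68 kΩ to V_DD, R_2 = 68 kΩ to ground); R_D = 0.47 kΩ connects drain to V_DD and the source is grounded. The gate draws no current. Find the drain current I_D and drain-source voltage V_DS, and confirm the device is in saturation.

V_G = V_DD·R_2/(R_1+R_2) = 19×68/136 = 9.5 V. With the source grounded, V_GS = V_G = 9.5 V.
Assume saturation: I_D = (k_n/2)(V_GS − V_t)² = (0.5/2)×(9.5 − 1.1)² = 0.25×8.4² = 17.6 mA.
V_DS = V_DD − I_D·R_D = 19 − 17.6×0.47 = 10.7 V.
Saturation requires V_DS ≥ V_GS − V_t = 8.4 V; 10.7 ≥ 8.4 ✓.

I_D ≈ 18 mA, V_DS ≈ 11 V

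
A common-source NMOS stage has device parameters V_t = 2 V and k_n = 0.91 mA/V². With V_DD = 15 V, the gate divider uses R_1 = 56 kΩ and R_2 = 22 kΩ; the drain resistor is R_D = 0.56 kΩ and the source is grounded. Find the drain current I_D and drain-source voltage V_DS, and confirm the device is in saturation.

I_D ≈ 2.3 mA, V_DS ≈ 14 V

V_G = V_DD·R_2/(R_1+R_2) = 15×22/78 = 4.23 V. With the source grounded, V_GS = V_G = 4.23 V.
Assume saturation: I_D = (k_n/2)(V_GS − V_t)² = (0.91/2)×(4.23 − 2)² = 0.455×2.23² = 2.26 mA.
V_DS = V_DD − I_D·R_D = 15 − 2.26×0.56 = 13.7 V.
Saturation requires V_DS ≥ V_GS − V_t = 2.23 V; 13.7 ≥ 2.23 ✓.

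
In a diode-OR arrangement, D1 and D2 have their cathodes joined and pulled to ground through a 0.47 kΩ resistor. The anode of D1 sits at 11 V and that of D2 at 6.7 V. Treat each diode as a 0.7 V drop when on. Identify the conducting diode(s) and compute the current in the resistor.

Only D1 conducts; I_R ≈ 22 mA

Assume both conduct. Then node N would need to be at both 11−0.7 = 10.3 V and 6.7−0.7 = 6 V, which is impossible.
Assume only D1 conducts: V_N = 11 − 0.7 = 10.3 V, so I_R = 10.3/0.47 = 21.9 mA.
Check D2: its anode-to-cathode voltage is 6.7 − 10.3 = -3.6 V < 0.7 V, so it is off. The assumption is consistent.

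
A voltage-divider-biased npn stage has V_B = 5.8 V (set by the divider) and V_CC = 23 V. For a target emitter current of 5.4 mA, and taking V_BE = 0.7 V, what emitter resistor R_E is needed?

R_E ≈ 0.94 kΩ

V_E = V_B − V_BE = 5.8 − 0.7 = 5.1 V.
R_E = V_E / I_E = 5.1 / 5.4 = 0.944 kΩ.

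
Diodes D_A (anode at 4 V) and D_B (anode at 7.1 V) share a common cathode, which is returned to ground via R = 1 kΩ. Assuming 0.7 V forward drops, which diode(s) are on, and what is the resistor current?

Assume both conduct. Then node N would need to be at both 4−0.7 = 3.3 V and 7.1−0.7 = 6.4 V, which is impossible.
Assume only D_B conducts: V_N = 7.1 − 0.7 = 6.4 V, so I_R = 6.4/1 = 6.4 mA.
Check D_A: its anode-to-cathode voltage is 4 − 6.4 = -2.4 V < 0.7 V, so it is off. The assumption is consistent.

Only D_B conducts; I_R ≈ 6.4 mA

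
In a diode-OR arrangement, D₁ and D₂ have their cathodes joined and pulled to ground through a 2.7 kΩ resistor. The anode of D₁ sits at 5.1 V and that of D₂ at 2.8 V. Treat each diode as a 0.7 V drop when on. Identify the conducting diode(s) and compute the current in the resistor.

Only D₁ conducts; I_R ≈ 1.6 mA

Assume both conduct. Then node N would need to be at both 5.1−0.7 = 4.4 V and 2.8−0.7 = 2.1 V, which is impossible.
Assume only D₁ conducts: V_N = 5.1 − 0.7 = 4.4 V, so I_R = 4.4/2.7 = 1.63 mA.
Check D₂: its anode-to-cathode voltage is 2.8 − 4.4 = -1.6 V < 0.7 V, so it is off. The assumption is consistent.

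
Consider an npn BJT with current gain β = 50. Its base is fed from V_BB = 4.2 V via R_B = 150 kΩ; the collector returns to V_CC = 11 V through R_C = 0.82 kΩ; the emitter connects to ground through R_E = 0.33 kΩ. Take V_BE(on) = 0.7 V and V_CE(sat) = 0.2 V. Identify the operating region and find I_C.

Assume active. Base-emitter loop: I_B = (V_BB − V_BE)/(R_B + (β+1)R_E) = (4.2 − 0.7)/(150 + 51×0.33) = 0.021 mA.
I_C = β·I_B = 50×0.021 = 1.05 mA.
V_CE = V_CC − I_C·R_C − I_E·R_E = 11 − 1.05×0.82 − 1.07×0.33 = 9.79 V > V_CE(sat), so the active-region assumption holds.

active; I_C ≈ 1 mA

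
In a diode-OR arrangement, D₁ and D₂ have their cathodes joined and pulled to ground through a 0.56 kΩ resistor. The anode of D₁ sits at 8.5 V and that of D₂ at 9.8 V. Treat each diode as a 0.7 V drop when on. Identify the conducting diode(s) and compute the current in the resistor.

Only D₂ conducts; I_R ≈ 16 mA

Assume both conduct. Then node N would need to be at both 8.5−0.7 = 7.8 V and 9.8−0.7 = 9.1 V, which is impossible.
Assume only D₂ conducts: V_N = 9.8 − 0.7 = 9.1 V, so I_R = 9.1/0.56 = 16.2 mA.
Check D₁: its anode-to-cathode voltage is 8.5 − 9.1 = -0.6 V < 0.7 V, so it is off. The assumption is consistent.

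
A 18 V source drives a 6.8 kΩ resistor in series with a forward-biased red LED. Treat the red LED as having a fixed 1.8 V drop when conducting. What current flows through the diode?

KVL around the loop: 18 = V_D + I·R = 1.8 + I × 6.8 kΩ.
So I = (18 − 1.8) / 6.8 kΩ = 16.2 / 6.8 = 2.38 mA.

I ≈ 2.4 mA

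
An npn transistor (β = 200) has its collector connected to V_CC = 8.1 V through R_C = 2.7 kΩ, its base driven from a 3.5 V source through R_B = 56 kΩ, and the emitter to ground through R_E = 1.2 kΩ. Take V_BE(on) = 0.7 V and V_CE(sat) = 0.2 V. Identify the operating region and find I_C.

active; I_C ≈ 1.9 mA

Assume active. Base-emitter loop: I_B = (V_BB − V_BE)/(R_B + (β+1)R_E) = (3.5 − 0.7)/(56 + 201×1.2) = 0.00942 mA.
I_C = β·I_B = 200×0.00942 = 1.88 mA.
V_CE = V_CC − I_C·R_C − I_E·R_E = 8.1 − 1.88×2.7 − 1.89×1.2 = 0.74 V > V_CE(sat), so the active-region assumption holds.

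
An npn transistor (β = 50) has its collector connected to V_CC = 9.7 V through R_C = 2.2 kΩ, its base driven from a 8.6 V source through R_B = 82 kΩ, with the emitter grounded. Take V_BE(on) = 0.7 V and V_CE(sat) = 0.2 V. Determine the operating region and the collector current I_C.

Assume active: I_B = (8.6 − 0.7)/82 = 0.0963 mA, giving I_C = β·I_B = 4.82 mA.
But then V_CE = 9.7 − 4.82×2.2 = -0.898 V < V_CE(sat) = 0.2 V — impossible in the active region.
So the transistor is saturated. With V_CE = 0.2 V, I_C = (V_CC − 0.2)/R_C = 9.5/2.2 = 4.32 mA.
Check: β·I_B = 4.82 mA > I_C = 4.32 mA, confirming saturation.

saturation; I_C ≈ 4.3 mA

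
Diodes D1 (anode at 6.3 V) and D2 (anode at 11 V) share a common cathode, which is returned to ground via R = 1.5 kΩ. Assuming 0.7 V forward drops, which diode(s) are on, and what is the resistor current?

Assume both conduct. Then node N would need to be at both 6.3−0.7 = 5.6 V and 11−0.7 = 10.3 V, which is impossible.
Assume only D2 conducts: V_N = 11 − 0.7 = 10.3 V, so I_R = 10.3/1.5 = 6.87 mA.
Check D1: its anode-to-cathode voltage is 6.3 − 10.3 = -4 V < 0.7 V, so it is off. The assumption is consistent.

Only D2 conducts; I_R ≈ 6.9 mA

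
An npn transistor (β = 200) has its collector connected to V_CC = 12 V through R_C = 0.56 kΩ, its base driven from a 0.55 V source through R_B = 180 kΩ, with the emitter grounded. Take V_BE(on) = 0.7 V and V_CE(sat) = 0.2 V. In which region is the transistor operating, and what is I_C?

cutoff; I_C ≈ 0

V_BB = 0.55 V ≤ V_BE(on) = 0.7 V, so the base-emitter junction is not forward biased.
The transistor is in cutoff: I_B = I_C = 0.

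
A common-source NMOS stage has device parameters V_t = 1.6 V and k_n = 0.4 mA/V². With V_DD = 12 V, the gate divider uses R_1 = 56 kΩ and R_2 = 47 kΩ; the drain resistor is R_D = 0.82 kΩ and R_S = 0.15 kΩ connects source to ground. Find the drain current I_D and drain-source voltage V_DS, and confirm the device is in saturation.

I_D ≈ 2.5 mA, V_DS ≈ 9.6 V

V_G = V_DD·R_2/(R_1+R_2) = 12×47/103 = 5.48 V.
Assume saturation: I_D = (k_n/2)(V_GS − V_t)² with V_GS = V_G − I_D·R_S = 5.48 − 0.15·I_D.
Substituting gives 0.0045·I_D² − 1.23·I_D + 3 = 0, with roots I_D = 2.46 or 271 mA.
The root I_D = 271 mA gives V_GS = -35.2 V ≤ V_t, so take I_D = 2.46 mA.
Then V_GS = 5.11 V and V_DS = V_DD − I_D(R_D+R_S) = 12 − 2.46×0.97 = 9.61 V.
Saturation requires V_DS ≥ V_GS − V_t = 3.51 V; 9.61 ≥ 3.51 ✓.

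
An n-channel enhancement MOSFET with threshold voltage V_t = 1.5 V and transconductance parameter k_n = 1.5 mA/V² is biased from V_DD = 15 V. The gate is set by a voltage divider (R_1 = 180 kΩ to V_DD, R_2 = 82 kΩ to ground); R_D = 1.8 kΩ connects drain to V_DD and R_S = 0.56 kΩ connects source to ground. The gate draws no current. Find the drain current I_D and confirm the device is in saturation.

I_D ≈ 2.5 mA

V_G = V_DD·R_2/(R_1+R_2) = 15×82/262 = 4.69 V.
Assume saturation: I_D = (k_n/2)(V_GS − V_t)² with V_GS = V_G − I_D·R_S = 4.69 − 0.56·I_D.
Substituting gives 0.235·I_D² − 3.68·I_D + 7.65 = 0, with roots I_D = 2.47 or 13.2 mA.
The root I_D = 13.2 mA gives V_GS = -2.69 V ≤ V_t, so take I_D = 2.47 mA.
Then V_GS = 3.31 V and V_DS = V_DD − I_D(R_D+R_S) = 15 − 2.47×2.36 = 9.18 V.
Saturation requires V_DS ≥ V_GS − V_t = 1.81 V; 9.18 ≥ 1.81 ✓.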